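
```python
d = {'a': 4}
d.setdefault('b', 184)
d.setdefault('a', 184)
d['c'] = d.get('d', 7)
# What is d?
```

After line 1: d = {'a': 4}
After line 2 (setdefault adds 'b'=184): d = {'a': 4, 'b': 184}
After line 3 (setdefault 'a' no-op, already exists): d = {'a': 4, 'b': 184}
After line 4 (get('d', 7) returns default since 'd' not in d): d = {'a': 4, 'b': 184, 'c': 7}

{'a': 4, 'b': 184, 'c': 7}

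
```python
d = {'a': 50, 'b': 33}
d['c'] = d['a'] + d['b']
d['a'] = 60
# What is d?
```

After line 1: d = {'a': 50, 'b': 33}
After line 2 (d['c'] = 50 + 33): d = {'a': 50, 'b': 33, 'c': 83}
After line 3: d = {'a': 60, 'b': 33, 'c': 83}

{'a': 60, 'b': 33, 'c': 83}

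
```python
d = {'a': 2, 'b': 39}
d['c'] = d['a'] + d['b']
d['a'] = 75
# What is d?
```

After line 1: d = {'a': 2, 'b': 39}
After line 2 (d['c'] = 2 + 39): d = {'a': 2, 'b': 39, 'c': 41}
After line 3: d = {'a': 75, 'b': 39, 'c': 41}

{'a': 75, 'b': 39, 'c': 41}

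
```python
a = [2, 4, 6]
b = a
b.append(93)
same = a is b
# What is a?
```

After line 1: a = [2, 4, 6]
After line 2 (b = a is an alias, same object): a = [2, 4, 6], b = [2, 4, 6]
After line 3 (b.append mutates the shared list): a = [2, 4, 6, 93], b = [2, 4, 6, 93]
After line 4 (same = a is b; same object -> True): same = True

[2, 4, 6, 93]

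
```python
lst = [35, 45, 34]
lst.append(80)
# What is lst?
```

[35, 45, 34, 80]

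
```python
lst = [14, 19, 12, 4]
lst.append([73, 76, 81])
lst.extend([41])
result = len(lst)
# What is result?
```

After line 1: lst = [14, 19, 12, 4]
After line 2 (append adds [73, 76, 81] as single element): lst = [14, 19, 12, 4, [73, 76, 81]]
After line 3 (extend unpacks [41], adds 41): lst = [14, 19, 12, 4, [73, 76, 81], 41]
After line 4: result = len(lst) = 6

6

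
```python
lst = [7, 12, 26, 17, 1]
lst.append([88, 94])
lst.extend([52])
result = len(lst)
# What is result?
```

After line 1: lst = [7, 12, 26, 17, 1]
After line 2 (append adds [88, 94] as single element): lst = [7, 12, 26, 17, 1, [88, 94]]
After line 3 (extend unpacks [52], adds 52): lst = [7, 12, 26, 17, 1, [88, 94], 52]
After line 4: result = len(lst) = 7

7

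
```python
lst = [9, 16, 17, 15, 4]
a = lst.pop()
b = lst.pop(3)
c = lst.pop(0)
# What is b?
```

After line 1: lst = [9, 16, 17, 15, 4]
After line 2 (pop() -> a = 4): lst = [9, 16, 17, 15]
After line 3 (pop(3) -> b = 15): lst = [9, 16, 17]
After line 4 (pop(0) -> c = 9): lst = [16, 17]

15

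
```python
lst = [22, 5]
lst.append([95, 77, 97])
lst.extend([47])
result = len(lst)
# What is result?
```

After line 1: lst = [22, 5]
After line 2 (append adds [95, 77, 97] as single element): lst = [22, 5, [95, 77, 97]]
After line 3 (extend unpacks [47], adds 47): lst = [22, 5, [95, 77, 97], 47]
After line 4: result = len(lst) = 4

4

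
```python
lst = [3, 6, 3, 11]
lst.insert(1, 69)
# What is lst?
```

[3, 69, 6, 3, 11]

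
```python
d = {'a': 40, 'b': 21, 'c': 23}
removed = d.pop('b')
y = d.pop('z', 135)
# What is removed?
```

After line 1: d = {'a': 40, 'b': 21, 'c': 23}
After line 2 (pop 'b' returns 21): d = {'a': 40, 'c': 23}, removed = 21
After line 3 (pop 'z' missing, returns default 135): d = {'a': 40, 'c': 23}, y = 135

21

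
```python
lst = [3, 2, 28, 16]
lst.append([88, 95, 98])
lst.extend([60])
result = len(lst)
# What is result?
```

After line 1: lst = [3, 2, 28, 16]
After line 2 (append adds [88, 95, 98] as single element): lst = [3, 2, 28, 16, [88, 95, 98]]
After line 3 (extend unpacks [60], adds 60): lst = [3, 2, 28, 16, [88, 95, 98], 60]
After line 4: result = len(lst) = 6

6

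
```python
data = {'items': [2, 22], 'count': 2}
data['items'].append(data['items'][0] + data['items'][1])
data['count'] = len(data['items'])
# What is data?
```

After line 1: data = {'items': [2, 22], 'count': 2}
After line 2 (append 2 + 22 = 24): data = {'items': [2, 22, 24], 'count': 2}
After line 3 (count = len(items) = 3): data = {'items': [2, 22, 24], 'count': 3}

{'items': [2, 22, 24], 'count': 3}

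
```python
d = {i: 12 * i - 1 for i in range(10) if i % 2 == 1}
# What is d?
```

{1: 11, 3: 35, 5: 59, 7: 83, 9: 107}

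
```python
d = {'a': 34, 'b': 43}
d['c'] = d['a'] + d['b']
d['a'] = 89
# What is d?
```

After line 1: d = {'a': 34, 'b': 43}
After line 2 (d['c'] = 34 + 43): d = {'a': 34, 'b': 43, 'c': 77}
After line 3: d = {'a': 89, 'b': 43, 'c': 77}

{'a': 89, 'b': 43, 'c': 77}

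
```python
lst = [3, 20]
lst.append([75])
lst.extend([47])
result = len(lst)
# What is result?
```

After line 1: lst = [3, 20]
After line 2 (append adds [75] as single element): lst = [3, 20, [75]]
After line 3 (extend unpacks [47], adds 47): lst = [3, 20, [75], 47]
After line 4: result = len(lst) = 4

4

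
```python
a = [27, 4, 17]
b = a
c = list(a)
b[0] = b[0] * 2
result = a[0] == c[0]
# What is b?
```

After line 1: a = [27, 4, 17]
After line 2 (b = a, alias): a = [27, 4, 17], b = [27, 4, 17]
After line 3 (c = list(a) is a copy, new object): c = [27, 4, 17]
After line 4 (b[0] = 27 * 2 = 54; mutates shared a/b): a = b = [54, 4, 17], c = [27, 4, 17]
After line 5 (a[0] = 54, c[0] = 27; result = False)

[54, 4, 17]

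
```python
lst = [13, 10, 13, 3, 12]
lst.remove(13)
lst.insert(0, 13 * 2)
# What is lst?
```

After line 1: lst = [13, 10, 13, 3, 12]
After line 2 (remove first 13): lst = [10, 13, 3, 12]
After line 3 (insert 26 at index 0): lst = [26, 10, 13, 3, 12]

[26, 10, 13, 3, 12]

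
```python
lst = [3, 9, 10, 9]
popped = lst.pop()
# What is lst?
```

[3, 9, 10]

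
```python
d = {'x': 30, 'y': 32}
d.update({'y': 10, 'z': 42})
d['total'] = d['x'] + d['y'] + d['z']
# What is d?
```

After line 1: d = {'x': 30, 'y': 32}
After line 2 (y overwritten, z added): d = {'x': 30, 'y': 10, 'z': 42}
After line 3 (total = 30 + 10 + 42 = 82): d = {'x': 30, 'y': 10, 'z': 42, 'total': 82}

{'x': 30, 'y': 10, 'z': 42, 'total': 82}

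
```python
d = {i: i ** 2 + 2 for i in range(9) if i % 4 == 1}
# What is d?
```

{1: 3, 5: 27}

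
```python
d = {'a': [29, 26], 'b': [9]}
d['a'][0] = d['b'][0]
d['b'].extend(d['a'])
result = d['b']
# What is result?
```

After line 1: d = {'a': [29, 26], 'b': [9]}
After line 2 (a[0] = b[0] = 9): d = {'a': [9, 26], 'b': [9]}
After line 3 (b.extend(a) appends [9, 26]): d = {'a': [9, 26], 'b': [9, 9, 26]}
After line 4: result = d['b'] = [9, 9, 26]

[9, 9, 26]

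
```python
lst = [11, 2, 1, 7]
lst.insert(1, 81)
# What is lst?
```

[11, 81, 2, 1, 7]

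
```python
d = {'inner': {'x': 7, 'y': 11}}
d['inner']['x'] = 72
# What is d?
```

After line 1: d = {'inner': {'x': 7, 'y': 11}}
After line 2 (inner x overwritten): d = {'inner': {'x': 72, 'y': 11}}

{'inner': {'x': 72, 'y': 11}}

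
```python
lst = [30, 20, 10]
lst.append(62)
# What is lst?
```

[30, 20, 10, 62]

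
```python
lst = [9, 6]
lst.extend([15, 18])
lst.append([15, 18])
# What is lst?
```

After line 1: lst = [9, 6]
After line 2 (extend unpacks [15, 18]): lst = [9, 6, 15, 18]
After line 3 (append adds [15, 18] as single element): lst = [9, 6, 15, 18, [15, 18]]

[9, 6, 15, 18, [15, 18]]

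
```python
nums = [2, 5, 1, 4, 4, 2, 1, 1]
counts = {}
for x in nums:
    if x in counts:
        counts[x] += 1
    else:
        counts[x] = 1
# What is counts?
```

Initial: counts = {}, nums = [2, 5, 1, 4, 4, 2, 1, 1]
See 2: counts = {2: 1}
See 5: counts = {2: 1, 5: 1}
See 1: counts = {2: 1, 5: 1, 1: 1}
See 4: counts = {2: 1, 5: 1, 1: 1, 4: 1}
See 4: counts = {2: 1, 5: 1, 1: 1, 4: 2}
See 2: counts = {2: 2, 5: 1, 1: 1, 4: 2}
See 1: counts = {2: 2, 5: 1, 1: 2, 4: 2}
See 1: counts = {2: 2, 5: 1, 1: 3, 4: 2}

{2: 2, 5: 1, 1: 3, 4: 2}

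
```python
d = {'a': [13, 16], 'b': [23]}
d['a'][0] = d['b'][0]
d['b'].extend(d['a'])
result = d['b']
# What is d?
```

After line 1: d = {'a': [13, 16], 'b': [23]}
After line 2 (a[0] = b[0] = 23): d = {'a': [23, 16], 'b': [23]}
After line 3 (b.extend(a) appends [23, 16]): d = {'a': [23, 16], 'b': [23, 23, 16]}
After line 4: result = d['b'] = [23, 23, 16]

{'a': [23, 16], 'b': [23, 23, 16]}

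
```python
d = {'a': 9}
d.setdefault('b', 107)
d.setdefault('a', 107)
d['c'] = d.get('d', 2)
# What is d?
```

After line 1: d = {'a': 9}
After line 2 (setdefault adds 'b'=107): d = {'a': 9, 'b': 107}
After line 3 (setdefault 'a' no-op, already exists): d = {'a': 9, 'b': 107}
After line 4 (get('d', 2) returns default since 'd' not in d): d = {'a': 9, 'b': 107, 'c': 2}

{'a': 9, 'b': 107, 'c': 2}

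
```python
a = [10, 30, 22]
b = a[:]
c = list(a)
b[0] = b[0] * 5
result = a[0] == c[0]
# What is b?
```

After line 1: a = [10, 30, 22]
After line 2 (b = a[:], copy): a = [10, 30, 22], b = [10, 30, 22]
After line 3 (c = list(a) is a copy, new object): c = [10, 30, 22]
After line 4 (b[0] = 10 * 5 = 50; only b mutates (copy)): a = [10, 30, 22], b = [50, 30, 22], c = [10, 30, 22]
After line 5 (a[0] = 10, c[0] = 10; result = True)

[50, 30, 22]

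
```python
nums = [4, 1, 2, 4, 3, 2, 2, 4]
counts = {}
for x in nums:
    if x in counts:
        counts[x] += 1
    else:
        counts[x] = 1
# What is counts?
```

Initial: counts = {}, nums = [4, 1, 2, 4, 3, 2, 2, 4]
See 4: counts = {4: 1}
See 1: counts = {4: 1, 1: 1}
See 2: counts = {4: 1, 1: 1, 2: 1}
See 4: counts = {4: 2, 1: 1, 2: 1}
See 3: counts = {4: 2, 1: 1, 2: 1, 3: 1}
See 2: counts = {4: 2, 1: 1, 2: 2, 3: 1}
See 2: counts = {4: 2, 1: 1, 2: 3, 3: 1}
See 4: counts = {4: 3, 1: 1, 2: 3, 3: 1}

{4: 3, 1: 1, 2: 3, 3: 1}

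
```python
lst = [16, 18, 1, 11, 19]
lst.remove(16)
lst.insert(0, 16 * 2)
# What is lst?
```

After line 1: lst = [16, 18, 1, 11, 19]
After line 2 (remove first 16): lst = [18, 1, 11, 19]
After line 3 (insert 32 at index 0): lst = [32, 18, 1, 11, 19]

[32, 18, 1, 11, 19]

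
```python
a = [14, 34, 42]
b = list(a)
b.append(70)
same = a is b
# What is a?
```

After line 1: a = [14, 34, 42]
After line 2 (b = list(a) is a shallow copy, new object): a = [14, 34, 42], b = [14, 34, 42]
After line 3 (append only mutates b): a = [14, 34, 42], b = [14, 34, 42, 70]
After line 4 (same = a is b; different objects -> False): same = False

[14, 34, 42]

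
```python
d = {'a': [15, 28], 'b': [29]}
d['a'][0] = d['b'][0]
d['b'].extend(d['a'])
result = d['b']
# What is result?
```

After line 1: d = {'a': [15, 28], 'b': [29]}
After line 2 (a[0] = b[0] = 29): d = {'a': [29, 28], 'b': [29]}
After line 3 (b.extend(a) appends [29, 28]): d = {'a': [29, 28], 'b': [29, 29, 28]}
After line 4: result = d['b'] = [29, 29, 28]

[29, 29, 28]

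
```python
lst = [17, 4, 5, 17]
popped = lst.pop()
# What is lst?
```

[17, 4, 5]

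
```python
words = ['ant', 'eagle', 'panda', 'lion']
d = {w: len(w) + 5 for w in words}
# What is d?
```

{'ant': 8, 'eagle': 10, 'panda': 10, 'lion': 9}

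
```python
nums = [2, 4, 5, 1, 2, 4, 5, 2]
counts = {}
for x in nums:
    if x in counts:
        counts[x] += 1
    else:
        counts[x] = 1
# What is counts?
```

Initial: counts = {}, nums = [2, 4, 5, 1, 2, 4, 5, 2]
See 2: counts = {2: 1}
See 4: counts = {2: 1, 4: 1}
See 5: counts = {2: 1, 4: 1, 5: 1}
See 1: counts = {2: 1, 4: 1, 5: 1, 1: 1}
See 2: counts = {2: 2, 4: 1, 5: 1, 1: 1}
See 4: counts = {2: 2, 4: 2, 5: 1, 1: 1}
See 5: counts = {2: 2, 4: 2, 5: 2, 1: 1}
See 2: counts = {2: 3, 4: 2, 5: 2, 1: 1}

{2: 3, 4: 2, 5: 2, 1: 1}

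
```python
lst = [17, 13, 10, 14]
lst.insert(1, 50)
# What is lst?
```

[17, 50, 13, 10, 14]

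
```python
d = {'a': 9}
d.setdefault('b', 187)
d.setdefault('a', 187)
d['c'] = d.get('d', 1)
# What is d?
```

After line 1: d = {'a': 9}
After line 2 (setdefault adds 'b'=187): d = {'a': 9, 'b': 187}
After line 3 (setdefault 'a' no-op, already exists): d = {'a': 9, 'b': 187}
After line 4 (get('d', 1) returns default since 'd' not in d): d = {'a': 9, 'b': 187, 'c': 1}

{'a': 9, 'b': 187, 'c': 1}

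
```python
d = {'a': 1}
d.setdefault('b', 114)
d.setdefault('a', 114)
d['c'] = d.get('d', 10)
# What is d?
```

After line 1: d = {'a': 1}
After line 2 (setdefault adds 'b'=114): d = {'a': 1, 'b': 114}
After line 3 (setdefault 'a' no-op, already exists): d = {'a': 1, 'b': 114}
After line 4 (get('d', 10) returns default since 'd' not in d): d = {'a': 1, 'b': 114, 'c': 10}

{'a': 1, 'b': 114, 'c': 10}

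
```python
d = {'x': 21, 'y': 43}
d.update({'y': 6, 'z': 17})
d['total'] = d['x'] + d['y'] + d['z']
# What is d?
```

After line 1: d = {'x': 21, 'y': 43}
After line 2 (y overwritten, z added): d = {'x': 21, 'y': 6, 'z': 17}
After line 3 (total = 21 + 6 + 17 = 44): d = {'x': 21, 'y': 6, 'z': 17, 'total': 44}

{'x': 21, 'y': 6, 'z': 17, 'total': 44}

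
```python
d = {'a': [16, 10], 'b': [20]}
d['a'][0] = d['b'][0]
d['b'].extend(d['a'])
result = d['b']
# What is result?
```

After line 1: d = {'a': [16, 10], 'b': [20]}
After line 2 (a[0] = b[0] = 20): d = {'a': [20, 10], 'b': [20]}
After line 3 (b.extend(a) appends [20, 10]): d = {'a': [20, 10], 'b': [20, 20, 10]}
After line 4: result = d['b'] = [20, 20, 10]

[20, 20, 10]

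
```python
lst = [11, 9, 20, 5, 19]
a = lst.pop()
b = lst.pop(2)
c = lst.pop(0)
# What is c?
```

After line 1: lst = [11, 9, 20, 5, 19]
After line 2 (pop() -> a = 19): lst = [11, 9, 20, 5]
After line 3 (pop(2) -> b = 20): lst = [11, 9, 5]
After line 4 (pop(0) -> c = 11): lst = [9, 5]

11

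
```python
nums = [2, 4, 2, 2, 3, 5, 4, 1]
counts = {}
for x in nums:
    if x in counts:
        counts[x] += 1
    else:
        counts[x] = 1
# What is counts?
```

Initial: counts = {}, nums = [2, 4, 2, 2, 3, 5, 4, 1]
See 2: counts = {2: 1}
See 4: counts = {2: 1, 4: 1}
See 2: counts = {2: 2, 4: 1}
See 2: counts = {2: 3, 4: 1}
See 3: counts = {2: 3, 4: 1, 3: 1}
See 5: counts = {2: 3, 4: 1, 3: 1, 5: 1}
See 4: counts = {2: 3, 4: 2, 3: 1, 5: 1}
See 1: counts = {2: 3, 4: 2, 3: 1, 5: 1, 1: 1}

{2: 3, 4: 2, 3: 1, 5: 1, 1: 1}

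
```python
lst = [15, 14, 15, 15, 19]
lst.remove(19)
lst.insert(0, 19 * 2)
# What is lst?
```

After line 1: lst = [15, 14, 15, 15, 19]
After line 2 (remove first 19): lst = [15, 14, 15, 15]
After line 3 (insert 38 at index 0): lst = [38, 15, 14, 15, 15]

[38, 15, 14, 15, 15]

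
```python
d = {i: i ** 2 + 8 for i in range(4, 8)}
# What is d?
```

{4: 24, 5: 33, 6: 44, 7: 57}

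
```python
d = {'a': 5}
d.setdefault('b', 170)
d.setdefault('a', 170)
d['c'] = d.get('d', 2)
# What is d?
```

After line 1: d = {'a': 5}
After line 2 (setdefault adds 'b'=170): d = {'a': 5, 'b': 170}
After line 3 (setdefault 'a' no-op, already exists): d = {'a': 5, 'b': 170}
After line 4 (get('d', 2) returns default since 'd' not in d): d = {'a': 5, 'b': 170, 'c': 2}

{'a': 5, 'b': 170, 'c': 2}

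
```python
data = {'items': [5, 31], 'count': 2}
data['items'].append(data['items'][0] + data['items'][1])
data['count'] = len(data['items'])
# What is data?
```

After line 1: data = {'items': [5, 31], 'count': 2}
After line 2 (append 5 + 31 = 36): data = {'items': [5, 31, 36], 'count': 2}
After line 3 (count = len(items) = 3): data = {'items': [5, 31, 36], 'count': 3}

{'items': [5, 31, 36], 'count': 3}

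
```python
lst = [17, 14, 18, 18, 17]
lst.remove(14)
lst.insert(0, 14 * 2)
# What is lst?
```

After line 1: lst = [17, 14, 18, 18, 17]
After line 2 (remove first 14): lst = [17, 18, 18, 17]
After line 3 (insert 28 at index 0): lst = [28, 17, 18, 18, 17]

[28, 17, 18, 18, 17]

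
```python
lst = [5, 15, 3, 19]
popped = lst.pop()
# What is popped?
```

19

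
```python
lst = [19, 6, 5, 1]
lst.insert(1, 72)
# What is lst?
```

[19, 72, 6, 5, 1]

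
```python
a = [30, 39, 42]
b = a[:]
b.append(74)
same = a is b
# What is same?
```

After line 1: a = [30, 39, 42]
After line 2 (b = a[:] is a shallow copy, new object): a = [30, 39, 42], b = [30, 39, 42]
After line 3 (append only mutates b): a = [30, 39, 42], b = [30, 39, 42, 74]
After line 4 (same = a is b; different objects -> False): same = False

False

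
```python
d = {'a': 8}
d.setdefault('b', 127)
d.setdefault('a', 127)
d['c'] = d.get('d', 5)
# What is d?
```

After line 1: d = {'a': 8}
After line 2 (setdefault adds 'b'=127): d = {'a': 8, 'b': 127}
After line 3 (setdefault 'a' no-op, already exists): d = {'a': 8, 'b': 127}
After line 4 (get('d', 5) returns default since 'd' not in d): d = {'a': 8, 'b': 127, 'c': 5}

{'a': 8, 'b': 127, 'c': 5}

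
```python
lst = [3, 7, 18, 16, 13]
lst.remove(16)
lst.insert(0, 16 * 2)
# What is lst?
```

After line 1: lst = [3, 7, 18, 16, 13]
After line 2 (remove first 16): lst = [3, 7, 18, 13]
After line 3 (insert 32 at index 0): lst = [32, 3, 7, 18, 13]

[32, 3, 7, 18, 13]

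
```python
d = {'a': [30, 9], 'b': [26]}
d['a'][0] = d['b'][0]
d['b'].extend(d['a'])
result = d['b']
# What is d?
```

After line 1: d = {'a': [30, 9], 'b': [26]}
After line 2 (a[0] = b[0] = 26): d = {'a': [26, 9], 'b': [26]}
After line 3 (b.extend(a) appends [26, 9]): d = {'a': [26, 9], 'b': [26, 26, 9]}
After line 4: result = d['b'] = [26, 26, 9]

{'a': [26, 9], 'b': [26, 26, 9]}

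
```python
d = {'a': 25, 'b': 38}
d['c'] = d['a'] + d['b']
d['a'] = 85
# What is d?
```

After line 1: d = {'a': 25, 'b': 38}
After line 2 (d['c'] = 25 + 38): d = {'a': 25, 'b': 38, 'c': 63}
After line 3: d = {'a': 85, 'b': 38, 'c': 63}

{'a': 85, 'b': 38, 'c': 63}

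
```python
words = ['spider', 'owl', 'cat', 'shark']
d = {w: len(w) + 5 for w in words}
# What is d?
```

{'spider': 11, 'owl': 8, 'cat': 8, 'shark': 10}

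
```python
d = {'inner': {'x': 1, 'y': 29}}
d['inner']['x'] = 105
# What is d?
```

After line 1: d = {'inner': {'x': 1, 'y': 29}}
After line 2 (inner x overwritten): d = {'inner': {'x': 105, 'y': 29}}

{'inner': {'x': 105, 'y': 29}}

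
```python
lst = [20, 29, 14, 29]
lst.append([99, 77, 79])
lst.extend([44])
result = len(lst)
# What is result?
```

After line 1: lst = [20, 29, 14, 29]
After line 2 (append adds [99, 77, 79] as single element): lst = [20, 29, 14, 29, [99, 77, 79]]
After line 3 (extend unpacks [44], adds 44): lst = [20, 29, 14, 29, [99, 77, 79], 44]
After line 4: result = len(lst) = 6

6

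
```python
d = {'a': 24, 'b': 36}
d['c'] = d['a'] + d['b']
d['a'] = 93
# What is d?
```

After line 1: d = {'a': 24, 'b': 36}
After line 2 (d['c'] = 24 + 36): d = {'a': 24, 'b': 36, 'c': 60}
After line 3: d = {'a': 93, 'b': 36, 'c': 60}

{'a': 93, 'b': 36, 'c': 60}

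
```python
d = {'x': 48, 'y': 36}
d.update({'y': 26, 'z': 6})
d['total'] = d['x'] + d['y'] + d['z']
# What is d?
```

After line 1: d = {'x': 48, 'y': 36}
After line 2 (y overwritten, z added): d = {'x': 48, 'y': 26, 'z': 6}
After line 3 (total = 48 + 26 + 6 = 80): d = {'x': 48, 'y': 26, 'z': 6, 'total': 80}

{'x': 48, 'y': 26, 'z': 6, 'total': 80}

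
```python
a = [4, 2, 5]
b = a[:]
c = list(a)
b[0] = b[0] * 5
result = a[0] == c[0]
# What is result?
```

After line 1: a = [4, 2, 5]
After line 2 (b = a[:], copy): a = [4, 2, 5], b = [4, 2, 5]
After line 3 (c = list(a) is a copy, new object): c = [4, 2, 5]
After line 4 (b[0] = 4 * 5 = 20; only b mutates (copy)): a = [4, 2, 5], b = [20, 2, 5], c = [4, 2, 5]
After line 5 (a[0] = 4, c[0] = 4; result = True)

True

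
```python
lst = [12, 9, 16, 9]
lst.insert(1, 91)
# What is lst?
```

[12, 91, 9, 16, 9]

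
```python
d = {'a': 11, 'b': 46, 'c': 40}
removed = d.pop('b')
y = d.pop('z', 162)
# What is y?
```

After line 1: d = {'a': 11, 'b': 46, 'c': 40}
After line 2 (pop 'b' returns 46): d = {'a': 11, 'c': 40}, removed = 46
After line 3 (pop 'z' missing, returns default 162): d = {'a': 11, 'c': 40}, y = 162

162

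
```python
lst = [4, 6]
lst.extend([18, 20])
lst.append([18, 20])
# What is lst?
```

After line 1: lst = [4, 6]
After line 2 (extend unpacks [18, 20]): lst = [4, 6, 18, 20]
After line 3 (append adds [18, 20] as single element): lst = [4, 6, 18, 20, [18, 20]]

[4, 6, 18, 20, [18, 20]]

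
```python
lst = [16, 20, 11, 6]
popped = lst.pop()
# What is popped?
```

6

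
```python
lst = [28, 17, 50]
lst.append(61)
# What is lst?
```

[28, 17, 50, 61]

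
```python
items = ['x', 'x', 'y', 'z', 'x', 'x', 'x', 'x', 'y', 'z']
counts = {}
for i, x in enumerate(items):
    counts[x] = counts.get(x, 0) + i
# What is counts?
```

Initial: counts = {}, items = ['x', 'x', 'y', 'z', 'x', 'x', 'x', 'x', 'y', 'z']
i=0, x='x': counts = {'x': 0}
i=1, x='x': counts = {'x': 1}
i=2, x='y': counts = {'x': 1, 'y': 2}
i=3, x='z': counts = {'x': 1, 'y': 2, 'z': 3}
i=4, x='x': counts = {'x': 5, 'y': 2, 'z': 3}
i=5, x='x': counts = {'x': 10, 'y': 2, 'z': 3}
i=6, x='x': counts = {'x': 16, 'y': 2, 'z': 3}
i=7, x='x': counts = {'x': 23, 'y': 2, 'z': 3}
i=8, x='y': counts = {'x': 23, 'y': 10, 'z': 3}
i=9, x='z': counts = {'x': 23, 'y': 10, 'z': 12}

{'x': 23, 'y': 10, 'z': 12}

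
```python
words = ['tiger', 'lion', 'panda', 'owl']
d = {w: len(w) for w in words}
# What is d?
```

{'tiger': 5, 'lion': 4, 'panda': 5, 'owl': 3}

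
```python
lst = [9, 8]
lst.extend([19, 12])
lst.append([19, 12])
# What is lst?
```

After line 1: lst = [9, 8]
After line 2 (extend unpacks [19, 12]): lst = [9, 8, 19, 12]
After line 3 (append adds [19, 12] as single element): lst = [9, 8, 19, 12, [19, 12]]

[9, 8, 19, 12, [19, 12]]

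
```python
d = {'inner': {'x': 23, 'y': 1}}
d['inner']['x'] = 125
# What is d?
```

After line 1: d = {'inner': {'x': 23, 'y': 1}}
After line 2 (inner x overwritten): d = {'inner': {'x': 125, 'y': 1}}

{'inner': {'x': 125, 'y': 1}}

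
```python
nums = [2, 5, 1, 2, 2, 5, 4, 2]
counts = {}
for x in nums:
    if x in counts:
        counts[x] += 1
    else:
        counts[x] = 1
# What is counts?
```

Initial: counts = {}, nums = [2, 5, 1, 2, 2, 5, 4, 2]
See 2: counts = {2: 1}
See 5: counts = {2: 1, 5: 1}
See 1: counts = {2: 1, 5: 1, 1: 1}
See 2: counts = {2: 2, 5: 1, 1: 1}
See 2: counts = {2: 3, 5: 1, 1: 1}
See 5: counts = {2: 3, 5: 2, 1: 1}
See 4: counts = {2: 3, 5: 2, 1: 1, 4: 1}
See 2: counts = {2: 4, 5: 2, 1: 1, 4: 1}

{2: 4, 5: 2, 1: 1, 4: 1}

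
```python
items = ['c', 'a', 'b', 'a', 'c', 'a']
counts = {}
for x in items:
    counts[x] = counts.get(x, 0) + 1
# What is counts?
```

Initial: counts = {}, items = ['c', 'a', 'b', 'a', 'c', 'a']
See 'c': counts = {'c': 1}
See 'a': counts = {'c': 1, 'a': 1}
See 'b': counts = {'c': 1, 'a': 1, 'b': 1}
See 'a': counts = {'c': 1, 'a': 2, 'b': 1}
See 'c': counts = {'c': 2, 'a': 2, 'b': 1}
See 'a': counts = {'c': 2, 'a': 3, 'b': 1}

{'c': 2, 'a': 3, 'b': 1}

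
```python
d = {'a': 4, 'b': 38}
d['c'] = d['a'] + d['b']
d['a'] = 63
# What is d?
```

After line 1: d = {'a': 4, 'b': 38}
After line 2 (d['c'] = 4 + 38): d = {'a': 4, 'b': 38, 'c': 42}
After line 3: d = {'a': 63, 'b': 38, 'c': 42}

{'a': 63, 'b': 38, 'c': 42}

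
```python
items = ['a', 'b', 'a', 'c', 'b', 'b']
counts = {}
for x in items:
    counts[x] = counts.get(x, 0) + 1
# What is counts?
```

Initial: counts = {}, items = ['a', 'b', 'a', 'c', 'b', 'b']
See 'a': counts = {'a': 1}
See 'b': counts = {'a': 1, 'b': 1}
See 'a': counts = {'a': 2, 'b': 1}
See 'c': counts = {'a': 2, 'b': 1, 'c': 1}
See 'b': counts = {'a': 2, 'b': 2, 'c': 1}
See 'b': counts = {'a': 2, 'b': 3, 'c': 1}

{'a': 2, 'b': 3, 'c': 1}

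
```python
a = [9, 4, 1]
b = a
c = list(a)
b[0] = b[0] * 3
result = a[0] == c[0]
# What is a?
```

After line 1: a = [9, 4, 1]
After line 2 (b = a, alias): a = [9, 4, 1], b = [9, 4, 1]
After line 3 (c = list(a) is a copy, new object): c = [9, 4, 1]
After line 4 (b[0] = 9 * 3 = 27; mutates shared a/b): a = b = [27, 4, 1], c = [9, 4, 1]
After line 5 (a[0] = 27, c[0] = 9; result = False)

[27, 4, 1]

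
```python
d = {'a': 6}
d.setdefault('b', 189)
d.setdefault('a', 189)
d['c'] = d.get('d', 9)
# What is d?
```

After line 1: d = {'a': 6}
After line 2 (setdefault adds 'b'=189): d = {'a': 6, 'b': 189}
After line 3 (setdefault 'a' no-op, already exists): d = {'a': 6, 'b': 189}
After line 4 (get('d', 9) returns default since 'd' not in d): d = {'a': 6, 'b': 189, 'c': 9}

{'a': 6, 'b': 189, 'c': 9}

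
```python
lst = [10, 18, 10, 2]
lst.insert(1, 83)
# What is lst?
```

[10, 83, 18, 10, 2]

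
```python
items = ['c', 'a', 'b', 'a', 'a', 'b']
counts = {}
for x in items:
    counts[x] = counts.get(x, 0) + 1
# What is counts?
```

Initial: counts = {}, items = ['c', 'a', 'b', 'a', 'a', 'b']
See 'c': counts = {'c': 1}
See 'a': counts = {'c': 1, 'a': 1}
See 'b': counts = {'c': 1, 'a': 1, 'b': 1}
See 'a': counts = {'c': 1, 'a': 2, 'b': 1}
See 'a': counts = {'c': 1, 'a': 3, 'b': 1}
See 'b': counts = {'c': 1, 'a': 3, 'b': 2}

{'c': 1, 'a': 3, 'b': 2}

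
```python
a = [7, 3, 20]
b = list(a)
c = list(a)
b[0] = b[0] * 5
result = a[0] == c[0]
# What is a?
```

After line 1: a = [7, 3, 20]
After line 2 (b = list(a), copy): a = [7, 3, 20], b = [7, 3, 20]
After line 3 (c = list(a) is a copy, new object): c = [7, 3, 20]
After line 4 (b[0] = 7 * 5 = 35; only b mutates (copy)): a = [7, 3, 20], b = [35, 3, 20], c = [7, 3, 20]
After line 5 (a[0] = 7, c[0] = 7; result = True)

[7, 3, 20]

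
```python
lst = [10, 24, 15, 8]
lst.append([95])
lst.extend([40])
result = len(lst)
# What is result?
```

After line 1: lst = [10, 24, 15, 8]
After line 2 (append adds [95] as single element): lst = [10, 24, 15, 8, [95]]
After line 3 (extend unpacks [40], adds 40): lst = [10, 24, 15, 8, [95], 40]
After line 4: result = len(lst) = 6

6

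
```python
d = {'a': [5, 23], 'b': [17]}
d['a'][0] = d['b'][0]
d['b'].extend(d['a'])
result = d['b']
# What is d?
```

After line 1: d = {'a': [5, 23], 'b': [17]}
After line 2 (a[0] = b[0] = 17): d = {'a': [17, 23], 'b': [17]}
After line 3 (b.extend(a) appends [17, 23]): d = {'a': [17, 23], 'b': [17, 17, 23]}
After line 4: result = d['b'] = [17, 17, 23]

{'a': [17, 23], 'b': [17, 17, 23]}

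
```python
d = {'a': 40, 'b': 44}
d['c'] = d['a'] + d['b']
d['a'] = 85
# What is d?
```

After line 1: d = {'a': 40, 'b': 44}
After line 2 (d['c'] = 40 + 44): d = {'a': 40, 'b': 44, 'c': 84}
After line 3: d = {'a': 85, 'b': 44, 'c': 84}

{'a': 85, 'b': 44, 'c': 84}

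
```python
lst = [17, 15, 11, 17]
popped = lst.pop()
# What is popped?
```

17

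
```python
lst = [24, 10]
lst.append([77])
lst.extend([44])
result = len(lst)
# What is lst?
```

After line 1: lst = [24, 10]
After line 2 (append adds [77] as single element): lst = [24, 10, [77]]
After line 3 (extend unpacks [44], adds 44): lst = [24, 10, [77], 44]
After line 4: result = len(lst) = 4

[24, 10, [77], 44]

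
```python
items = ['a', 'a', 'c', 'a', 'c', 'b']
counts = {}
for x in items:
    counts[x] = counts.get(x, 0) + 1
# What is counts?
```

Initial: counts = {}, items = ['a', 'a', 'c', 'a', 'c', 'b']
See 'a': counts = {'a': 1}
See 'a': counts = {'a': 2}
See 'c': counts = {'a': 2, 'c': 1}
See 'a': counts = {'a': 3, 'c': 1}
See 'c': counts = {'a': 3, 'c': 2}
See 'b': counts = {'a': 3, 'c': 2, 'b': 1}

{'a': 3, 'c': 2, 'b': 1}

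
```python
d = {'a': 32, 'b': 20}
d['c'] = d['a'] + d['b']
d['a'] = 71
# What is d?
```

After line 1: d = {'a': 32, 'b': 20}
After line 2 (d['c'] = 32 + 20): d = {'a': 32, 'b': 20, 'c': 52}
After line 3: d = {'a': 71, 'b': 20, 'c': 52}

{'a': 71, 'b': 20, 'c': 52}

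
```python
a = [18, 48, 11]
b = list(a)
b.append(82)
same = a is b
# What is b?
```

After line 1: a = [18, 48, 11]
After line 2 (b = list(a) is a shallow copy, new object): a = [18, 48, 11], b = [18, 48, 11]
After line 3 (append only mutates b): a = [18, 48, 11], b = [18, 48, 11, 82]
After line 4 (same = a is b; different objects -> False): same = False

[18, 48, 11, 82]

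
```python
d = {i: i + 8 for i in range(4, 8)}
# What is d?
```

{4: 12, 5: 13, 6: 14, 7: 15}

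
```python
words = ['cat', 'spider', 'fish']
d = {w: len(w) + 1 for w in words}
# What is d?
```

{'cat': 4, 'spider': 7, 'fish': 5}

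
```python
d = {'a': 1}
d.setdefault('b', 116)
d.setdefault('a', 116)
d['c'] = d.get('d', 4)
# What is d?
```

After line 1: d = {'a': 1}
After line 2 (setdefault adds 'b'=116): d = {'a': 1, 'b': 116}
After line 3 (setdefault 'a' no-op, already exists): d = {'a': 1, 'b': 116}
After line 4 (get('d', 4) returns default since 'd' not in d): d = {'a': 1, 'b': 116, 'c': 4}

{'a': 1, 'b': 116, 'c': 4}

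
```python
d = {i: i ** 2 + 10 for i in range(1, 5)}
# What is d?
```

{1: 11, 2: 14, 3: 19, 4: 26}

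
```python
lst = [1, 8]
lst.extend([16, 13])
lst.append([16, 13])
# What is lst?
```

After line 1: lst = [1, 8]
After line 2 (extend unpacks [16, 13]): lst = [1, 8, 16, 13]
After line 3 (append adds [16, 13] as single element): lst = [1, 8, 16, 13, [16, 13]]

[1, 8, 16, 13, [16, 13]]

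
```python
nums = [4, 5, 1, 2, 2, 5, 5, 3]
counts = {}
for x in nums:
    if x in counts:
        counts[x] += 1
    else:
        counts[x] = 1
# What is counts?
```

Initial: counts = {}, nums = [4, 5, 1, 2, 2, 5, 5, 3]
See 4: counts = {4: 1}
See 5: counts = {4: 1, 5: 1}
See 1: counts = {4: 1, 5: 1, 1: 1}
See 2: counts = {4: 1, 5: 1, 1: 1, 2: 1}
See 2: counts = {4: 1, 5: 1, 1: 1, 2: 2}
See 5: counts = {4: 1, 5: 2, 1: 1, 2: 2}
See 5: counts = {4: 1, 5: 3, 1: 1, 2: 2}
See 3: counts = {4: 1, 5: 3, 1: 1, 2: 2, 3: 1}

{4: 1, 5: 3, 1: 1, 2: 2, 3: 1}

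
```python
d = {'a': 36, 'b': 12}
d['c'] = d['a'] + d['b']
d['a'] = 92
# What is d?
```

After line 1: d = {'a': 36, 'b': 12}
After line 2 (d['c'] = 36 + 12): d = {'a': 36, 'b': 12, 'c': 48}
After line 3: d = {'a': 92, 'b': 12, 'c': 48}

{'a': 92, 'b': 12, 'c': 48}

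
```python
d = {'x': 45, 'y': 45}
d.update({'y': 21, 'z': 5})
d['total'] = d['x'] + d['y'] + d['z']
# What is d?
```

After line 1: d = {'x': 45, 'y': 45}
After line 2 (y overwritten, z added): d = {'x': 45, 'y': 21, 'z': 5}
After line 3 (total = 45 + 21 + 5 = 71): d = {'x': 45, 'y': 21, 'z': 5, 'total': 71}

{'x': 45, 'y': 21, 'z': 5, 'total': 71}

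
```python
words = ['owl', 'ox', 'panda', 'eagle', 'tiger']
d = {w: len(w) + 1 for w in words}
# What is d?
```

{'owl': 4, 'ox': 3, 'panda': 6, 'eagle': 6, 'tiger': 6}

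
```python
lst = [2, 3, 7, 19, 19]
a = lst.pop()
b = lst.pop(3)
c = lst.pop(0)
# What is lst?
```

After line 1: lst = [2, 3, 7, 19, 19]
After line 2 (pop() -> a = 19): lst = [2, 3, 7, 19]
After line 3 (pop(3) -> b = 19): lst = [2, 3, 7]
After line 4 (pop(0) -> c = 2): lst = [3, 7]

[3, 7]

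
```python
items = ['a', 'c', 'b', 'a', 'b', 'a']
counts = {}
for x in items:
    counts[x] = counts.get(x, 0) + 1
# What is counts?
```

Initial: counts = {}, items = ['a', 'c', 'b', 'a', 'b', 'a']
See 'a': counts = {'a': 1}
See 'c': counts = {'a': 1, 'c': 1}
See 'b': counts = {'a': 1, 'c': 1, 'b': 1}
See 'a': counts = {'a': 2, 'c': 1, 'b': 1}
See 'b': counts = {'a': 2, 'c': 1, 'b': 2}
See 'a': counts = {'a': 3, 'c': 1, 'b': 2}

{'a': 3, 'c': 1, 'b': 2}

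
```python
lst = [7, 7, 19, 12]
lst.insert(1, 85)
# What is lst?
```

[7, 85, 7, 19, 12]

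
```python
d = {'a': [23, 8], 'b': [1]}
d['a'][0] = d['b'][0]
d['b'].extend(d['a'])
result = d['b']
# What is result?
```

After line 1: d = {'a': [23, 8], 'b': [1]}
After line 2 (a[0] = b[0] = 1): d = {'a': [1, 8], 'b': [1]}
After line 3 (b.extend(a) appends [1, 8]): d = {'a': [1, 8], 'b': [1, 1, 8]}
After line 4: result = d['b'] = [1, 1, 8]

[1, 1, 8]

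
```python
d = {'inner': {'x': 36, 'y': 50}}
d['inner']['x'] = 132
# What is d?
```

After line 1: d = {'inner': {'x': 36, 'y': 50}}
After line 2 (inner x overwritten): d = {'inner': {'x': 132, 'y': 50}}

{'inner': {'x': 132, 'y': 50}}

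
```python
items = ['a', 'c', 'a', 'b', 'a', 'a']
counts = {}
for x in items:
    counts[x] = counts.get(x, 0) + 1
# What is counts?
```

Initial: counts = {}, items = ['a', 'c', 'a', 'b', 'a', 'a']
See 'a': counts = {'a': 1}
See 'c': counts = {'a': 1, 'c': 1}
See 'a': counts = {'a': 2, 'c': 1}
See 'b': counts = {'a': 2, 'c': 1, 'b': 1}
See 'a': counts = {'a': 3, 'c': 1, 'b': 1}
See 'a': counts = {'a': 4, 'c': 1, 'b': 1}

{'a': 4, 'c': 1, 'b': 1}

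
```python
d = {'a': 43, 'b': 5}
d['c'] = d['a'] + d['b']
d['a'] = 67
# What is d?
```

After line 1: d = {'a': 43, 'b': 5}
After line 2 (d['c'] = 43 + 5): d = {'a': 43, 'b': 5, 'c': 48}
After line 3: d = {'a': 67, 'b': 5, 'c': 48}

{'a': 67, 'b': 5, 'c': 48}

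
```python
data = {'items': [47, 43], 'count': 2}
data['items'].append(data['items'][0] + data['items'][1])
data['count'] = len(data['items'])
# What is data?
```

After line 1: data = {'items': [47, 43], 'count': 2}
After line 2 (append 47 + 43 = 90): data = {'items': [47, 43, 90], 'count': 2}
After line 3 (count = len(items) = 3): data = {'items': [47, 43, 90], 'count': 3}

{'items': [47, 43, 90], 'count': 3}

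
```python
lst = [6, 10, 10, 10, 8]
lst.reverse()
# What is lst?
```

[8, 10, 10, 10, 6]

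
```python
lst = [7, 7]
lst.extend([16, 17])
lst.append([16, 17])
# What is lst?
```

After line 1: lst = [7, 7]
After line 2 (extend unpacks [16, 17]): lst = [7, 7, 16, 17]
After line 3 (append adds [16, 17] as single element): lst = [7, 7, 16, 17, [16, 17]]

[7, 7, 16, 17, [16, 17]]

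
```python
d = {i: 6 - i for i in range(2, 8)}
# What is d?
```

{2: 4, 3: 3, 4: 2, 5: 1, 6: 0, 7: -1}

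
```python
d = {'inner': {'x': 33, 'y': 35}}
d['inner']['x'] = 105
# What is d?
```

After line 1: d = {'inner': {'x': 33, 'y': 35}}
After line 2 (inner x overwritten): d = {'inner': {'x': 105, 'y': 35}}

{'inner': {'x': 105, 'y': 35}}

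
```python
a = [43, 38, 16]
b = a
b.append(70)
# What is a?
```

After line 1: a = [43, 38, 16]
After line 2 (b = a is an alias, same object): a = [43, 38, 16], b = [43, 38, 16]
After line 3 (b.append mutates the shared list): a = [43, 38, 16, 70], b = [43, 38, 16, 70]

[43, 38, 16, 70]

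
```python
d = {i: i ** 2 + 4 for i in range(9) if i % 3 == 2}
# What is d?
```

{2: 8, 5: 29, 8: 68}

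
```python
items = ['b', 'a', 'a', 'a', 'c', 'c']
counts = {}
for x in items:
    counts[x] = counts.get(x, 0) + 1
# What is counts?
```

Initial: counts = {}, items = ['b', 'a', 'a', 'a', 'c', 'c']
See 'b': counts = {'b': 1}
See 'a': counts = {'b': 1, 'a': 1}
See 'a': counts = {'b': 1, 'a': 2}
See 'a': counts = {'b': 1, 'a': 3}
See 'c': counts = {'b': 1, 'a': 3, 'c': 1}
See 'c': counts = {'b': 1, 'a': 3, 'c': 2}

{'b': 1, 'a': 3, 'c': 2}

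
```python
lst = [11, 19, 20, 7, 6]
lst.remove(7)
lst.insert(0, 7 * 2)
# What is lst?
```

After line 1: lst = [11, 19, 20, 7, 6]
After line 2 (remove first 7): lst = [11, 19, 20, 6]
After line 3 (insert 14 at index 0): lst = [14, 11, 19, 20, 6]

[14, 11, 19, 20, 6]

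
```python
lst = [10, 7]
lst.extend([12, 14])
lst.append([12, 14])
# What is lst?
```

After line 1: lst = [10, 7]
After line 2 (extend unpacks [12, 14]): lst = [10, 7, 12, 14]
After line 3 (append adds [12, 14] as single element): lst = [10, 7, 12, 14, [12, 14]]

[10, 7, 12, 14, [12, 14]]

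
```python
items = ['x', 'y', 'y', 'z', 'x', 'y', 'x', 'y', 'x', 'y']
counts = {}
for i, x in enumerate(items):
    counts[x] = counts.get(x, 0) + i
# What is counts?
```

Initial: counts = {}, items = ['x', 'y', 'y', 'z', 'x', 'y', 'x', 'y', 'x', 'y']
i=0, x='x': counts = {'x': 0}
i=1, x='y': counts = {'x': 0, 'y': 1}
i=2, x='y': counts = {'x': 0, 'y': 3}
i=3, x='z': counts = {'x': 0, 'y': 3, 'z': 3}
i=4, x='x': counts = {'x': 4, 'y': 3, 'z': 3}
i=5, x='y': counts = {'x': 4, 'y': 8, 'z': 3}
i=6, x='x': counts = {'x': 10, 'y': 8, 'z': 3}
i=7, x='y': counts = {'x': 10, 'y': 15, 'z': 3}
i=8, x='x': counts = {'x': 18, 'y': 15, 'z': 3}
i=9, x='y': counts = {'x': 18, 'y': 24, 'z': 3}

{'x': 18, 'y': 24, 'z': 3}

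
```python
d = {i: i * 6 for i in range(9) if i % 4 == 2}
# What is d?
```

{2: 12, 6: 36}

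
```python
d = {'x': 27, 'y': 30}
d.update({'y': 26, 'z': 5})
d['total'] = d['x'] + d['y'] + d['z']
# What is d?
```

After line 1: d = {'x': 27, 'y': 30}
After line 2 (y overwritten, z added): d = {'x': 27, 'y': 26, 'z': 5}
After line 3 (total = 27 + 26 + 5 = 58): d = {'x': 27, 'y': 26, 'z': 5, 'total': 58}

{'x': 27, 'y': 26, 'z': 5, 'total': 58}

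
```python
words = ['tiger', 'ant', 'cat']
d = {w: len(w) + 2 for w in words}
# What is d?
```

{'tiger': 7, 'ant': 5, 'cat': 5}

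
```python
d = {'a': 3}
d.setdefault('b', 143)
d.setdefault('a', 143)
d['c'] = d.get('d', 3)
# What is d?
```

After line 1: d = {'a': 3}
After line 2 (setdefault adds 'b'=143): d = {'a': 3, 'b': 143}
After line 3 (setdefault 'a' no-op, already exists): d = {'a': 3, 'b': 143}
After line 4 (get('d', 3) returns default since 'd' not in d): d = {'a': 3, 'b': 143, 'c': 3}

{'a': 3, 'b': 143, 'c': 3}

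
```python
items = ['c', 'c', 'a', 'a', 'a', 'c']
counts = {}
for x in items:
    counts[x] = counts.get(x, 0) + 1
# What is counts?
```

Initial: counts = {}, items = ['c', 'c', 'a', 'a', 'a', 'c']
See 'c': counts = {'c': 1}
See 'c': counts = {'c': 2}
See 'a': counts = {'c': 2, 'a': 1}
See 'a': counts = {'c': 2, 'a': 2}
See 'a': counts = {'c': 2, 'a': 3}
See 'c': counts = {'c': 3, 'a': 3}

{'c': 3, 'a': 3}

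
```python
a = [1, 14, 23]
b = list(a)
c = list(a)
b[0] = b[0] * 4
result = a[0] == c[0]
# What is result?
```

After line 1: a = [1, 14, 23]
After line 2 (b = list(a), copy): a = [1, 14, 23], b = [1, 14, 23]
After line 3 (c = list(a) is a copy, new object): c = [1, 14, 23]
After line 4 (b[0] = 1 * 4 = 4; only b mutates (copy)): a = [1, 14, 23], b = [4, 14, 23], c = [1, 14, 23]
After line 5 (a[0] = 1, c[0] = 1; result = True)

True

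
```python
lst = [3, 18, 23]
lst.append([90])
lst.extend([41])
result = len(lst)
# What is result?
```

After line 1: lst = [3, 18, 23]
After line 2 (append adds [90] as single element): lst = [3, 18, 23, [90]]
After line 3 (extend unpacks [41], adds 41): lst = [3, 18, 23, [90], 41]
After line 4: result = len(lst) = 5

5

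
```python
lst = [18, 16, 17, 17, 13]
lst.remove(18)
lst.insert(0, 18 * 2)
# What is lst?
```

After line 1: lst = [18, 16, 17, 17, 13]
After line 2 (remove first 18): lst = [16, 17, 17, 13]
After line 3 (insert 36 at index 0): lst = [36, 16, 17, 17, 13]

[36, 16, 17, 17, 13]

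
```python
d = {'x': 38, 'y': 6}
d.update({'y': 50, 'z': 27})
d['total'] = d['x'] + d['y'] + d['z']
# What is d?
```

After line 1: d = {'x': 38, 'y': 6}
After line 2 (y overwritten, z added): d = {'x': 38, 'y': 50, 'z': 27}
After line 3 (total = 38 + 50 + 27 = 115): d = {'x': 38, 'y': 50, 'z': 27, 'total': 115}

{'x': 38, 'y': 50, 'z': 27, 'total': 115}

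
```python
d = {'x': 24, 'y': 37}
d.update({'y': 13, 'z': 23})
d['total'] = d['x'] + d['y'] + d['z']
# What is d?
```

After line 1: d = {'x': 24, 'y': 37}
After line 2 (y overwritten, z added): d = {'x': 24, 'y': 13, 'z': 23}
After line 3 (total = 24 + 13 + 23 = 60): d = {'x': 24, 'y': 13, 'z': 23, 'total': 60}

{'x': 24, 'y': 13, 'z': 23, 'total': 60}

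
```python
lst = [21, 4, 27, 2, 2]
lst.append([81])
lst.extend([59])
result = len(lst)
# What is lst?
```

After line 1: lst = [21, 4, 27, 2, 2]
After line 2 (append adds [81] as single element): lst = [21, 4, 27, 2, 2, [81]]
After line 3 (extend unpacks [59], adds 59): lst = [21, 4, 27, 2, 2, [81], 59]
After line 4: result = len(lst) = 7

[21, 4, 27, 2, 2, [81], 59]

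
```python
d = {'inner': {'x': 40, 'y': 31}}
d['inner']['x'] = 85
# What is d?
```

After line 1: d = {'inner': {'x': 40, 'y': 31}}
After line 2 (inner x overwritten): d = {'inner': {'x': 85, 'y': 31}}

{'inner': {'x': 85, 'y': 31}}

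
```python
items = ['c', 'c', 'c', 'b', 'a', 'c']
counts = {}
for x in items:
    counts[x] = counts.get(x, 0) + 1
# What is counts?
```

Initial: counts = {}, items = ['c', 'c', 'c', 'b', 'a', 'c']
See 'c': counts = {'c': 1}
See 'c': counts = {'c': 2}
See 'c': counts = {'c': 3}
See 'b': counts = {'c': 3, 'b': 1}
See 'a': counts = {'c': 3, 'b': 1, 'a': 1}
See 'c': counts = {'c': 4, 'b': 1, 'a': 1}

{'c': 4, 'b': 1, 'a': 1}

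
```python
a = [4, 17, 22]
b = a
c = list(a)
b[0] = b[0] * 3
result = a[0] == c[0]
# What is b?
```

After line 1: a = [4, 17, 22]
After line 2 (b = a, alias): a = [4, 17, 22], b = [4, 17, 22]
After line 3 (c = list(a) is a copy, new object): c = [4, 17, 22]
After line 4 (b[0] = 4 * 3 = 12; mutates shared a/b): a = b = [12, 17, 22], c = [4, 17, 22]
After line 5 (a[0] = 12, c[0] = 4; result = False)

[12, 17, 22]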